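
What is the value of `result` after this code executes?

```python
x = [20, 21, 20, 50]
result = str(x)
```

x = [20, 21, 20, 50]; result = '[20, 21, 20, 50]'

'[20, 21, 20, 50]'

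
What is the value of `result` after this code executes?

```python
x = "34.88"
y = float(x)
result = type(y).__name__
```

x is str; y is float; result = 'float'

'float'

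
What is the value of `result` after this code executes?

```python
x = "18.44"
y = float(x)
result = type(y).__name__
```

x is str; y is float; result = 'float'

'float'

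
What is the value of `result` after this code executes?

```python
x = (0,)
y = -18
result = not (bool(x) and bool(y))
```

x = (0,); y = -18; result = False

False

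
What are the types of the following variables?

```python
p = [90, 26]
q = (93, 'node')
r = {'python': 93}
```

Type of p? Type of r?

p is assigned a list literal (square brackets); r is assigned a dict literal ({key: value})

list, dict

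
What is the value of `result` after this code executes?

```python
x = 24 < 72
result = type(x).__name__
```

x is bool; result = 'bool'

'bool'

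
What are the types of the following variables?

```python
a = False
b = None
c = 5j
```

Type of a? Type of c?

a is assigned the constant False, which has type bool; c is assigned 5j, an imaginary literal (j suffix), which has type complex

bool, complex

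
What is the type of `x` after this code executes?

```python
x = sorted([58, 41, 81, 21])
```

sorted() always returns list

list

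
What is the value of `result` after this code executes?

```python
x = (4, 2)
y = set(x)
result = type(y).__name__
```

x is tuple; y is set; result = 'set'

'set'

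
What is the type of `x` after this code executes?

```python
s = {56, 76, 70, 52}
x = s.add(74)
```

set.add() returns None (mutates in place)

NoneType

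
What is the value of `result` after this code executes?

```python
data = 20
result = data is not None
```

data = 20; result = True

True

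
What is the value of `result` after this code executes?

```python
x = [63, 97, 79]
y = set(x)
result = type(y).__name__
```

x is list; y is set; result = 'set'

'set'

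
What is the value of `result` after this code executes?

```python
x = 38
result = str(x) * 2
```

x = 38; result = '3838'

'3838'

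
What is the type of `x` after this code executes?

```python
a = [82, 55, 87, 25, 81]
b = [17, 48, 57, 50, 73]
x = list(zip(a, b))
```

list(zip()) returns a list of tuples

list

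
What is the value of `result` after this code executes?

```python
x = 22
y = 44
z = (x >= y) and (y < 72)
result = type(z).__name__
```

x is int; y is int; z is bool; result = 'bool'

'bool'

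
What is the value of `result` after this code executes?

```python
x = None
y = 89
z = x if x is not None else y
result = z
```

x = None; y = 89; z = 89; result = 89

89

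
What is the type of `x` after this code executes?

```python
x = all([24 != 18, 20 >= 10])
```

all() returns bool

bool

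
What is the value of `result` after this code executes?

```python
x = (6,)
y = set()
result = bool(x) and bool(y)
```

x = (6,); y = set(); result = False

False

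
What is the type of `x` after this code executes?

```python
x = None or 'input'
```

'or' with None returns the other truthy value (str)

str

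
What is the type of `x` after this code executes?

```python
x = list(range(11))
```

list(range()) returns list

list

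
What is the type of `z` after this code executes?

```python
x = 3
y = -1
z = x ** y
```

int ** negative = float

float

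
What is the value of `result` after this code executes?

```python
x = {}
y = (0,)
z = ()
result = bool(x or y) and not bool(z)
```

x = {}; y = (0,); z = (); result = True

True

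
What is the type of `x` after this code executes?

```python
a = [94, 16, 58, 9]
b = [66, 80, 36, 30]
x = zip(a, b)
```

zip() returns a zip object

zip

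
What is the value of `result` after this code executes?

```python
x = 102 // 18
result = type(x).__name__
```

x is int; result = 'int'

'int'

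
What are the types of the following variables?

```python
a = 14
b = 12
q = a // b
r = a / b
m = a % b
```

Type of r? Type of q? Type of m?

/ returns float; // returns int; % of ints returns int

float, int, int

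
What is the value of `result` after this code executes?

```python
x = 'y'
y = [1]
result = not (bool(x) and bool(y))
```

x = 'y'; y = [1]; result = False

False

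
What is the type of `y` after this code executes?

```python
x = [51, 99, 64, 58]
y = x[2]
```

Indexing list[int] returns int

int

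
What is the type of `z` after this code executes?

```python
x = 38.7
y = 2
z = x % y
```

float % int = float

float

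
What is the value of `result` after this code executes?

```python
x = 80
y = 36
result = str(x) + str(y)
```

x = 80; y = 36; result = '8036'

'8036'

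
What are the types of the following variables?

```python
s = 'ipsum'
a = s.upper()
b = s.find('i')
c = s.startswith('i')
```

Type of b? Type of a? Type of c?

find() returns int; upper() returns str; startswith() returns bool

int, str, bool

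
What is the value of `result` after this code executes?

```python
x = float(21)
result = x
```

x = 21.0; result = 21.0

21.0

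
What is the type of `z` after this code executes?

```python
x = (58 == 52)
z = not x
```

'not' returns bool

bool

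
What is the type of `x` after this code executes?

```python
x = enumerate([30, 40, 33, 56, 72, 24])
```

enumerate() returns an enumerate object

enumerate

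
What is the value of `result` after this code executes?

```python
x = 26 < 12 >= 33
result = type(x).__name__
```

x is bool; result = 'bool'

'bool'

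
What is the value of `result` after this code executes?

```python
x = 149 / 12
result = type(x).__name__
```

x is float; result = 'float'

'float'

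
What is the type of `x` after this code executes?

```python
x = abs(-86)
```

abs() of int returns int

int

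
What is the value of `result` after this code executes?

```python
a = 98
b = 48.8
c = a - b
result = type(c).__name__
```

a is int; b is float; c is float; result = 'float'

'float'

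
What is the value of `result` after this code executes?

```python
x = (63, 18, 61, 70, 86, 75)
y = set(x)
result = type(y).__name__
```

x is tuple; y is set; result = 'set'

'set'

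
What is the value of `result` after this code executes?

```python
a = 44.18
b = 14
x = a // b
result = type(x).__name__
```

a is float; b is int; x is float; result = 'float'

'float'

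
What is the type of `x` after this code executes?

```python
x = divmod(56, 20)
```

divmod() returns tuple of (quotient, remainder)

tuple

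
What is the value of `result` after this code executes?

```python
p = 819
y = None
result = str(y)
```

p = 819; y = None; result = 'None'

'None'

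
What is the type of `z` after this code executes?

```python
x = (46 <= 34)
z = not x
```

'not' returns bool

bool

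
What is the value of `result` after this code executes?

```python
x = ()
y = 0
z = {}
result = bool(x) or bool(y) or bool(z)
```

x = (); y = 0; z = {}; result = False

False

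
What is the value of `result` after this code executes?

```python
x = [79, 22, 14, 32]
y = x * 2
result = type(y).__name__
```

x is list; y is list; result = 'list'

'list'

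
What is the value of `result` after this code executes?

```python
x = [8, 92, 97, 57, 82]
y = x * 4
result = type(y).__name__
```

x is list; y is list; result = 'list'

'list'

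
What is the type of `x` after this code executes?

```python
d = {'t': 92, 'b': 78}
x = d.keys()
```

.keys() returns dict_keys view

dict_keys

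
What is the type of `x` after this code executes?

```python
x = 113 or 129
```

'or' returns first truthy value (int)

int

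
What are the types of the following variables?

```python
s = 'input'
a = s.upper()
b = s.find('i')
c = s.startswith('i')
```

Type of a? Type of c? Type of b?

upper() returns str; startswith() returns bool; find() returns int

str, bool, int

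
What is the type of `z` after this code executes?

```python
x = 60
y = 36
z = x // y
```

int // int = int

int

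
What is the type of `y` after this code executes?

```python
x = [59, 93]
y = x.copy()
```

list.copy() returns list

list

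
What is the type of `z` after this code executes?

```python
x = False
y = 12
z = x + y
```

bool + int = int (bool is subclass of int)

int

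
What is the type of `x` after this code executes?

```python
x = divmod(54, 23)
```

divmod() returns tuple of (quotient, remainder)

tuple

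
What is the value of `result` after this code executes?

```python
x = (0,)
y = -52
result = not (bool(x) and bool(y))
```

x = (0,); y = -52; result = False

False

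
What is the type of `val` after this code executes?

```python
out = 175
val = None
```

None has type NoneType

NoneType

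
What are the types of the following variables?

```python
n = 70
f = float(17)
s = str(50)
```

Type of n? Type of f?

n is assigned a bare integer (no decimal point), so it is an int; f is assigned the result of calling float(), which returns a float

int, float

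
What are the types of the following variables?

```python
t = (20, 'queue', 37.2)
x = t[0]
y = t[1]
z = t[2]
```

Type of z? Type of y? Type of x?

tuple[2] is float; tuple[1] is str; tuple[0] is int

float, str, int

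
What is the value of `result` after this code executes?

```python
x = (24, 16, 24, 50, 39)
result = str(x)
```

x = (24, 16, 24, 50, 39); result = '(24, 16, 24, 50, 39)'

'(24, 16, 24, 50, 39)'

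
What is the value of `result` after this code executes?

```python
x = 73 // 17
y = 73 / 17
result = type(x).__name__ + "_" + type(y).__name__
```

x is int; y is float; result = 'int_float'

'int_float'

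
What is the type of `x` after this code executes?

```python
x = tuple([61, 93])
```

tuple() constructor returns tuple

tuple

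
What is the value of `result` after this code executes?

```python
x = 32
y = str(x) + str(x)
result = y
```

x = 32; y = '3232'; result = '3232'

'3232'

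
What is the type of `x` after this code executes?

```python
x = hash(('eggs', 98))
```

hash() returns int

int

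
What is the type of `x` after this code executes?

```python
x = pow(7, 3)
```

pow(int, int) returns int

int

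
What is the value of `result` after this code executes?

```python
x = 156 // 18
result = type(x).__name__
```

x is int; result = 'int'

'int'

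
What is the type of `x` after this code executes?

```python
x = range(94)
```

range() returns a range object

range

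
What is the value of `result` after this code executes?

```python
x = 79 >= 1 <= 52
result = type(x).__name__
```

x is bool; result = 'bool'

'bool'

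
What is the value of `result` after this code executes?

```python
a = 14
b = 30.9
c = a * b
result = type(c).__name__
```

a is int; b is float; c is float; result = 'float'

'float'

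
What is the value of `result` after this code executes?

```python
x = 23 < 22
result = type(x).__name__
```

x is bool; result = 'bool'

'bool'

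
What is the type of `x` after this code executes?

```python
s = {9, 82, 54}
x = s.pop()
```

Popping from set[int] returns int

int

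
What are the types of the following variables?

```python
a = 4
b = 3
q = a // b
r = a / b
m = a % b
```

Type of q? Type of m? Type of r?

// returns int; % of ints returns int; / returns float

int, int, float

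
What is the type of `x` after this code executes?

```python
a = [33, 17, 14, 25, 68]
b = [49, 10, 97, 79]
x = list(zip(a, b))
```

list(zip()) returns a list of tuples

list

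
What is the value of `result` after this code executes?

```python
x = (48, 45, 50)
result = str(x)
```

x = (48, 45, 50); result = '(48, 45, 50)'

'(48, 45, 50)'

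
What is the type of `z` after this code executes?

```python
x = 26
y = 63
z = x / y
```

int / int = float

float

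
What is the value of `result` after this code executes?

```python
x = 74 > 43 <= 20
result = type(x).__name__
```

x is bool; result = 'bool'

'bool'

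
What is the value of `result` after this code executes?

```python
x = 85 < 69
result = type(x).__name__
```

x is bool; result = 'bool'

'bool'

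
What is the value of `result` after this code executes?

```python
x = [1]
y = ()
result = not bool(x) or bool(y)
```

x = [1]; y = (); result = False

False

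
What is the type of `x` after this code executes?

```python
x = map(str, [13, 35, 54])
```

map() returns a map object

map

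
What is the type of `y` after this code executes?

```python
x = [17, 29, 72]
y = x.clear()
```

list.clear() returns None

NoneType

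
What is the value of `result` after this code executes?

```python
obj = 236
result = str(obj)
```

obj = 236; result = '236'

'236'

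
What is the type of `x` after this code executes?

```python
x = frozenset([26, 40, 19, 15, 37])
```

frozenset() returns frozenset

frozenset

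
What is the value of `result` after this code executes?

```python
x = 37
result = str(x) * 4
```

x = 37; result = '37373737'

'37373737'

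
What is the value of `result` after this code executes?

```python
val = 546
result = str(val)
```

val = 546; result = '546'

'546'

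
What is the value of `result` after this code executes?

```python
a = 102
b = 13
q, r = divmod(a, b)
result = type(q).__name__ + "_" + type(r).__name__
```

a is int; b is int; q is int; r is int; result = 'int_int'

'int_int'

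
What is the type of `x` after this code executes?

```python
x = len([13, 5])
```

len() always returns int

int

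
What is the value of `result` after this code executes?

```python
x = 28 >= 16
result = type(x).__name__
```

x is bool; result = 'bool'

'bool'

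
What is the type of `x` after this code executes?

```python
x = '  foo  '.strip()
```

str.strip() returns str

str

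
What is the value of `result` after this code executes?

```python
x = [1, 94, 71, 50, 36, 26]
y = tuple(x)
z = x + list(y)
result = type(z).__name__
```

x is list; y is tuple; z is list; result = 'list'

'list'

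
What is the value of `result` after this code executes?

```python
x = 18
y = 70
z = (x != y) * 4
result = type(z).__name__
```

x is int; y is int; z is int; result = 'int'

'int'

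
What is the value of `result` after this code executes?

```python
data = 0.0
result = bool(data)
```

data = 0.0; result = False

False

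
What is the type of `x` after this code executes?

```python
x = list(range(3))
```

list(range()) returns list

list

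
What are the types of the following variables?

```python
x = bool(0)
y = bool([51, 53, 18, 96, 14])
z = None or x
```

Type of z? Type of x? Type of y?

None or bool returns the bool; bool() returns bool; bool() returns bool

bool, bool, bool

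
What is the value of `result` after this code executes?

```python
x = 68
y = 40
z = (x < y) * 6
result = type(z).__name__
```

x is int; y is int; z is int; result = 'int'

'int'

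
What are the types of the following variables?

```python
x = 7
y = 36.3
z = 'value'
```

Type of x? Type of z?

x is assigned a bare integer (no decimal point), so it is an int; z is assigned a quoted string literal, so it is a str

int, str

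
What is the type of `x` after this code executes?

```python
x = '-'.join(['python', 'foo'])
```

str.join() returns str

str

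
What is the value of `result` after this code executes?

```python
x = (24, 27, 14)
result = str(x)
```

x = (24, 27, 14); result = '(24, 27, 14)'

'(24, 27, 14)'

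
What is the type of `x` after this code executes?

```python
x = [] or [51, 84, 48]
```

'or' returns first truthy value (list)

list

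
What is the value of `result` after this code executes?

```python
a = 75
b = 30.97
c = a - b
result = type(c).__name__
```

a is int; b is float; c is float; result = 'float'

'float'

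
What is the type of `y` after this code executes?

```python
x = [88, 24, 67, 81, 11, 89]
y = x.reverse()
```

list.reverse() returns None

NoneType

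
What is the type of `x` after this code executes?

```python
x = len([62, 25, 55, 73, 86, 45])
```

len() always returns int

int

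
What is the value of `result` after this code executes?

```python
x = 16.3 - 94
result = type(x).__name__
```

x is float; result = 'float'

'float'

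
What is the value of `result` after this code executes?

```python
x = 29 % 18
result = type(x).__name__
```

x is int; result = 'int'

'int'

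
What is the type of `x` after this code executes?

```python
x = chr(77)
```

chr() returns str (single char)

str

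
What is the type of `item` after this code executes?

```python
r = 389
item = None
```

None has type NoneType

NoneType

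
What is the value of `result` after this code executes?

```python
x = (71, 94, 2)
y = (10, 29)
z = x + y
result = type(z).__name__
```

x is tuple; y is tuple; z is tuple; result = 'tuple'

'tuple'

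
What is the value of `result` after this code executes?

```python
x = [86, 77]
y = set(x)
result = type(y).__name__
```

x is list; y is set; result = 'set'

'set'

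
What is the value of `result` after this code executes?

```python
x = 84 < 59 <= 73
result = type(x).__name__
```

x is bool; result = 'bool'

'bool'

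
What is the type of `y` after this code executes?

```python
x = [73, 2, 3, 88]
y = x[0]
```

Indexing list[int] returns int

int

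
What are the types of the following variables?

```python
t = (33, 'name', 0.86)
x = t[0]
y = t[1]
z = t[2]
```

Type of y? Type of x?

tuple[1] is str; tuple[0] is int

str, int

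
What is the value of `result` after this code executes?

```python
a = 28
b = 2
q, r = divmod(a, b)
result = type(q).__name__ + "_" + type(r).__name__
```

a is int; b is int; q is int; r is int; result = 'int_int'

'int_int'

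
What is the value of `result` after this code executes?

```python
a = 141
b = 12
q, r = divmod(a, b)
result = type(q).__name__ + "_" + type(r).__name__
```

a is int; b is int; q is int; r is int; result = 'int_int'

'int_int'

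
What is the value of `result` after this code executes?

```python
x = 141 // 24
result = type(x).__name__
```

x is int; result = 'int'

'int'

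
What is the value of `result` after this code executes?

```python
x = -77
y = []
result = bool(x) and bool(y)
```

x = -77; y = []; result = False

False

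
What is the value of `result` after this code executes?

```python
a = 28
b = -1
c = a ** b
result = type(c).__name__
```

a is int; b is int; c is float; result = 'float'

'float'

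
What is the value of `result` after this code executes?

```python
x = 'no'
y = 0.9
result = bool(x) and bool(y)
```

x = 'no'; y = 0.9; result = True

True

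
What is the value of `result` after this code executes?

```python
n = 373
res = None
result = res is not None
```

n = 373; res = None; result = False

False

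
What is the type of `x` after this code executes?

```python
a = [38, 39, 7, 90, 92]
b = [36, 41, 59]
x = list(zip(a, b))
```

list(zip()) returns a list of tuples

list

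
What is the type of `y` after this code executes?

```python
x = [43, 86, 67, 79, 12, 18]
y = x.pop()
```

list.pop() returns the popped element

int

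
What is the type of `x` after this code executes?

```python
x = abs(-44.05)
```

abs() of float returns float

float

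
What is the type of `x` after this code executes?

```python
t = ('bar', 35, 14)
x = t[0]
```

Index 0 of tuple is a str literal

str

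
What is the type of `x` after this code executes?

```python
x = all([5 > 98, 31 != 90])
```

all() returns bool

bool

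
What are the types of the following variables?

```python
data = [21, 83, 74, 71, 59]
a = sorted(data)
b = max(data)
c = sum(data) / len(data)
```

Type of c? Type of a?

int / int = float; sorted() returns list

float, list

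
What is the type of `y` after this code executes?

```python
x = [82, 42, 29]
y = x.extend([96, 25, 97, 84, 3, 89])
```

list.extend() returns None

NoneType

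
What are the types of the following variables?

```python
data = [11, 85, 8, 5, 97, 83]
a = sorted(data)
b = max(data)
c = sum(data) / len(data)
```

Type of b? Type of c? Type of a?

max of ints returns int; int / int = float; sorted() returns list

int, float, list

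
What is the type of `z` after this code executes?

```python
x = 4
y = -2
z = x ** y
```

int ** negative = float

float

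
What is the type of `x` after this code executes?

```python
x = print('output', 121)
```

print() returns None

NoneType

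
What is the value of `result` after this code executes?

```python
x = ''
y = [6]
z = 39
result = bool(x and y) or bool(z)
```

x = ''; y = [6]; z = 39; result = True

True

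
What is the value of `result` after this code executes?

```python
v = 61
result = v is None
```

v = 61; result = False

False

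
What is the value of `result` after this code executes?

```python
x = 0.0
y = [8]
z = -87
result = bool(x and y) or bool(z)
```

x = 0.0; y = [8]; z = -87; result = True

True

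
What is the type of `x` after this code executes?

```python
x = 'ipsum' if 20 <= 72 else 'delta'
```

Both branches of conditional are str

str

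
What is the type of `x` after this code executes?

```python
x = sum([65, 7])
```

sum() of ints returns int

int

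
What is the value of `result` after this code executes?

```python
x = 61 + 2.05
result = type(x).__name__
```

x is float; result = 'float'

'float'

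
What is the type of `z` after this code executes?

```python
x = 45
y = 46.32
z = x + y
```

int + float = float

float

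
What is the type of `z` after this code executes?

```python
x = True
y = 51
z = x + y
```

bool + int = int (bool is subclass of int)

int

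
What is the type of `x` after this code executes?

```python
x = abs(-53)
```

abs() of int returns int

int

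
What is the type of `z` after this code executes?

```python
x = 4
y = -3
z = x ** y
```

int ** negative = float

float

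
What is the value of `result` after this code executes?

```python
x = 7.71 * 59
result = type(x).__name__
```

x is float; result = 'float'

'float'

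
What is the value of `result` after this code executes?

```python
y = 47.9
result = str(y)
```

y = 47.9; result = '47.9'

'47.9'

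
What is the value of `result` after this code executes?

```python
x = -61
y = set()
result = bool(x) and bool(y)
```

x = -61; y = set(); result = False

False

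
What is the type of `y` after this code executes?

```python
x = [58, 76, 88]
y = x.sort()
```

list.sort() returns None (mutates in place)

NoneType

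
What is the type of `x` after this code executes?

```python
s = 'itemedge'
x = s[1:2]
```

Slicing a str returns str

str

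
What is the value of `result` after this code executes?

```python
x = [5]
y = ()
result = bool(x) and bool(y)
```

x = [5]; y = (); result = False

False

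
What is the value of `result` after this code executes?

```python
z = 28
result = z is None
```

z = 28; result = False

False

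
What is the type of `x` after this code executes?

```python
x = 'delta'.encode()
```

str.encode() returns bytes

bytes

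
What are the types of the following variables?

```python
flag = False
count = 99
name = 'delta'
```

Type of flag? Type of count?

flag is assigned the constant False, which has type bool; count is assigned a bare integer (no decimal point), so it is an int

bool, int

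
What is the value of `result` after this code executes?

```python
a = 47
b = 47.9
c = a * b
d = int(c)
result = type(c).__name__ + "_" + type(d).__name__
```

a is int; b is float; c is float; d is int; result = 'float_int'

'float_int'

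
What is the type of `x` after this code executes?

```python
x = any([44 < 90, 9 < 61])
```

any() returns bool

bool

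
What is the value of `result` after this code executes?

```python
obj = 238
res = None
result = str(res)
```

obj = 238; res = None; result = 'None'

'None'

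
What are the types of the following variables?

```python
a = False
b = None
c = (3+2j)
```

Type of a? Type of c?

a is assigned the constant False, which has type bool; c is assigned (3+2j), an int plus an imaginary literal (j suffix), which evaluates to complex

bool, complex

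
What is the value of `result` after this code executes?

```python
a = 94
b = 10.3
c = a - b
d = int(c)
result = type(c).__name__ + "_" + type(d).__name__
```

a is int; b is float; c is float; d is int; result = 'float_int'

'float_int'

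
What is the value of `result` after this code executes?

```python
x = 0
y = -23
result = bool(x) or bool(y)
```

x = 0; y = -23; result = True

True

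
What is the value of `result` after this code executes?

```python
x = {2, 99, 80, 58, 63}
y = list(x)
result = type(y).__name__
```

x is set; y is list; result = 'list'

'list'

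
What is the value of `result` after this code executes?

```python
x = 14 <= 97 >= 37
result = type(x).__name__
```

x is bool; result = 'bool'

'bool'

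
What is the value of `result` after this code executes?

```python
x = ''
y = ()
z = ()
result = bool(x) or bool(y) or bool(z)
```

x = ''; y = (); z = (); result = False

False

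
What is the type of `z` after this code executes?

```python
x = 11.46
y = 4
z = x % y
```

float % int = float

float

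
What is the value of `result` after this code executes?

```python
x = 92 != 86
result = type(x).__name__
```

x is bool; result = 'bool'

'bool'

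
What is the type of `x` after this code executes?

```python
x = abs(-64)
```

abs() of int returns int

int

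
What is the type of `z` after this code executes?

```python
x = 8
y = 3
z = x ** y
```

positive int ** positive int = int

int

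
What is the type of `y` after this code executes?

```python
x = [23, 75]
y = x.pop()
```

list.pop() returns the popped element

int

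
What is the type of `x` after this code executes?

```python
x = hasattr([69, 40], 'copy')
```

hasattr() returns bool

bool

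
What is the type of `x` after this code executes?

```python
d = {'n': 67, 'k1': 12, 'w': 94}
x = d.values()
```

.values() returns dict_values view

dict_values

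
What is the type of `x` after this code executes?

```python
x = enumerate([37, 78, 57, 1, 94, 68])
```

enumerate() returns an enumerate object

enumerate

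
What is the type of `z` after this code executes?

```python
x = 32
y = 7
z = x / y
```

int / int = float

float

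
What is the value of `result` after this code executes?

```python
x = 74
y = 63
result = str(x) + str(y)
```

x = 74; y = 63; result = '7463'

'7463'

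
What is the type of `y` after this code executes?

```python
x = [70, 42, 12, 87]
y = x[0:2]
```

Slicing a list returns a list

list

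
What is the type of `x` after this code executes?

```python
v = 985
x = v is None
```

'is' comparison returns bool

bool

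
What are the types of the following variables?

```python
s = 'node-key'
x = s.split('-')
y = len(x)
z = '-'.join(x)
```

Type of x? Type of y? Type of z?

str.split() returns list; len() returns int; str.join() returns str

list, int, str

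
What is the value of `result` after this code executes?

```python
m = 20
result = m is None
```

m = 20; result = False

False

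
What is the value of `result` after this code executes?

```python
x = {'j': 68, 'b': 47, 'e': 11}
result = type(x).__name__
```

x is dict; result = 'dict'

'dict'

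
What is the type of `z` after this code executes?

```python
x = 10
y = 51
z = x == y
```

Equality comparison returns bool

bool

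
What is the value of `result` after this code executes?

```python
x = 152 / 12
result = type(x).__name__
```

x is float; result = 'float'

'float'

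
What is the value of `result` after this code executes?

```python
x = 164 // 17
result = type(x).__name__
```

x is int; result = 'int'

'int'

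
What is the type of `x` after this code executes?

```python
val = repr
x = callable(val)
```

callable() returns bool

bool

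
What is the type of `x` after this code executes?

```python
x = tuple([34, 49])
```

tuple() constructor returns tuple

tuple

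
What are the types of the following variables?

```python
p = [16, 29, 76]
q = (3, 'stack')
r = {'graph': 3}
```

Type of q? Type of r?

q is assigned a tuple (parenthesized, comma-separated values); r is assigned a dict literal ({key: value})

tuple, dict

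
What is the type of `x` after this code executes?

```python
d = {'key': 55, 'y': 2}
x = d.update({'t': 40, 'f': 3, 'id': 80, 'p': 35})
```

dict.update() returns None

NoneType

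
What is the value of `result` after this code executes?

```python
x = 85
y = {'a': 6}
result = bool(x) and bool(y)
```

x = 85; y = {'a': 6}; result = True

True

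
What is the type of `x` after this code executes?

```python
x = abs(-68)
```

abs() of int returns int

int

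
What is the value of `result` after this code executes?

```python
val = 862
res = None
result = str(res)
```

val = 862; res = None; result = 'None'

'None'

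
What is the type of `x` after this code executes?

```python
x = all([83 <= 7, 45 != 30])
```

all() returns bool

bool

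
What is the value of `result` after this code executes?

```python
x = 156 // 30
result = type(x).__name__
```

x is int; result = 'int'

'int'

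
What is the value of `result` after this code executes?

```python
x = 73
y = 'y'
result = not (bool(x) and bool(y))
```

x = 73; y = 'y'; result = False

False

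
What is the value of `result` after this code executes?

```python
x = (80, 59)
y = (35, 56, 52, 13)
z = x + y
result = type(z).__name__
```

x is tuple; y is tuple; z is tuple; result = 'tuple'

'tuple'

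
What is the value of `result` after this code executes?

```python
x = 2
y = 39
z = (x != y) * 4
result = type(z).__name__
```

x is int; y is int; z is int; result = 'int'

'int'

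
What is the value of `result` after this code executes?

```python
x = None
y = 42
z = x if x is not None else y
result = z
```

x = None; y = 42; z = 42; result = 42

42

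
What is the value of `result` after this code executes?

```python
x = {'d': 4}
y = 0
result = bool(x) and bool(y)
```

x = {'d': 4}; y = 0; result = False

False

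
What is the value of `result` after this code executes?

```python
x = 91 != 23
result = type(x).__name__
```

x is bool; result = 'bool'

'bool'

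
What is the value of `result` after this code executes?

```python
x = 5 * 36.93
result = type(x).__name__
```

x is float; result = 'float'

'float'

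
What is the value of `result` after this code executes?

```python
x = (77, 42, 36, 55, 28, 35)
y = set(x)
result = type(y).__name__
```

x is tuple; y is set; result = 'set'

'set'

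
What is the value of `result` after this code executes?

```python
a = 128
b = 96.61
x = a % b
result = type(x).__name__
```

a is int; b is float; x is float; result = 'float'

'float'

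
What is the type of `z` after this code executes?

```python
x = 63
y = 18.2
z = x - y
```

int - float = float

float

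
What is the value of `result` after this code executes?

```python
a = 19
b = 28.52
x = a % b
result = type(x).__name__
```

a is int; b is float; x is float; result = 'float'

'float'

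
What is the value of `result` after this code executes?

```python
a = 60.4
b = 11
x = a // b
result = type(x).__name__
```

a is float; b is int; x is float; result = 'float'

'float'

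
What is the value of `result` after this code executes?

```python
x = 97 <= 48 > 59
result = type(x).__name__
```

x is bool; result = 'bool'

'bool'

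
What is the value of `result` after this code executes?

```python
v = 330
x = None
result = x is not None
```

v = 330; x = None; result = False

False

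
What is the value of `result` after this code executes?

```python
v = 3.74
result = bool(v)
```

v = 3.74; result = True

True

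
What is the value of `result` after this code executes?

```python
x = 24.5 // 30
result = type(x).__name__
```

x is float; result = 'float'

'float'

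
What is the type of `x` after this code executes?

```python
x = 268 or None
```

'or' returns first truthy value

int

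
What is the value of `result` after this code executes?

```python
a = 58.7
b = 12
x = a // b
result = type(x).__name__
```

a is float; b is int; x is float; result = 'float'

'float'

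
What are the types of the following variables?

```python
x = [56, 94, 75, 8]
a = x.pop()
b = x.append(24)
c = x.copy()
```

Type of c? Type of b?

copy() returns list; append() returns None

list, NoneType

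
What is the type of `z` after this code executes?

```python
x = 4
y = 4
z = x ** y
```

positive int ** positive int = int

int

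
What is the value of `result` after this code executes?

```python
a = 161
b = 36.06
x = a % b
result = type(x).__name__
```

a is int; b is float; x is float; result = 'float'

'float'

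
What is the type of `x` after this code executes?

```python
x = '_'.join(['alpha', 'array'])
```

str.join() returns str

str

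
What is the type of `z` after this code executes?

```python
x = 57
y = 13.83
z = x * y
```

int * float = float

float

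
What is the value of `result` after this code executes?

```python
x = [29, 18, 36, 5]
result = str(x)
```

x = [29, 18, 36, 5]; result = '[29, 18, 36, 5]'

'[29, 18, 36, 5]'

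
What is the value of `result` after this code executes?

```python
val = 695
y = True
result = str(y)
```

val = 695; y = True; result = 'True'

'True'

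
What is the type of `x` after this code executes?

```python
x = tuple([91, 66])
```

tuple() constructor returns tuple

tuple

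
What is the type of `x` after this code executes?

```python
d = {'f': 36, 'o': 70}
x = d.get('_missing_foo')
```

dict.get() returns None when key not found

NoneType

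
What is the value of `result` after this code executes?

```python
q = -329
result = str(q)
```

q = -329; result = '-329'

'-329'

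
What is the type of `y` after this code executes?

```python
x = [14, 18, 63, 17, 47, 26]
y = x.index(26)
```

list.index() returns int

int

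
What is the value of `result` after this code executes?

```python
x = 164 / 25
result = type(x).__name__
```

x is float; result = 'float'

'float'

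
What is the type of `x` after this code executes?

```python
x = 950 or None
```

'or' returns first truthy value

int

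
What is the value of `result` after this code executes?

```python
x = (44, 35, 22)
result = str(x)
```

x = (44, 35, 22); result = '(44, 35, 22)'

'(44, 35, 22)'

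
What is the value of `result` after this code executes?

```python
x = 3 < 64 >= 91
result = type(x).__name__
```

x is bool; result = 'bool'

'bool'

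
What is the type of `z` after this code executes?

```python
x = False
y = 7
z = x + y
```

bool + int = int (bool is subclass of int)

int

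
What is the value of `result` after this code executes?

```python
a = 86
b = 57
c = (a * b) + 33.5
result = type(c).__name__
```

a is int; b is int; c is float; result = 'float'

'float'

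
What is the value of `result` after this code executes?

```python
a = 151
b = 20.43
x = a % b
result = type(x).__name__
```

a is int; b is float; x is float; result = 'float'

'float'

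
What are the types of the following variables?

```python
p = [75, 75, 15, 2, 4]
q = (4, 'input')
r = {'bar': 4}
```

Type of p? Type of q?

p is assigned a list literal (square brackets); q is assigned a tuple (parenthesized, comma-separated values)

list, tuple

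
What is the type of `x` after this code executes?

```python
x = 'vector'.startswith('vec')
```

str.startswith() returns bool

bool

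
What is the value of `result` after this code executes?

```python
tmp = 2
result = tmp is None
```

tmp = 2; result = False

False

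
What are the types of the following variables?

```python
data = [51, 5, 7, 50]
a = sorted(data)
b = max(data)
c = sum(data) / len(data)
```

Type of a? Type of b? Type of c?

sorted() returns list; max of ints returns int; int / int = float

list, int, float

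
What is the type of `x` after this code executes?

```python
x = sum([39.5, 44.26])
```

sum() of floats returns float

float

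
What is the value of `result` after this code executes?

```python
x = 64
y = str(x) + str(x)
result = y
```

x = 64; y = '6464'; result = '6464'

'6464'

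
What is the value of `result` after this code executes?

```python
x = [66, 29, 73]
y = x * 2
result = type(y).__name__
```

x is list; y is list; result = 'list'

'list'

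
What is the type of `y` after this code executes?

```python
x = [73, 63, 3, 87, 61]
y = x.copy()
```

list.copy() returns list

list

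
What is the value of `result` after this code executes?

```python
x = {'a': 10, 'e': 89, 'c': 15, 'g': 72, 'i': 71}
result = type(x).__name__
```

x is dict; result = 'dict'

'dict'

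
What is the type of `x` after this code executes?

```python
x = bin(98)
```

bin() returns str representation

str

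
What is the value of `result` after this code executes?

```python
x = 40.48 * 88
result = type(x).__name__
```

x is float; result = 'float'

'float'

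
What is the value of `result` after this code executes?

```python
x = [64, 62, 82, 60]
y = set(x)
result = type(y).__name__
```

x is list; y is set; result = 'set'

'set'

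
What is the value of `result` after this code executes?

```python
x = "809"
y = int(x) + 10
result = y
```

x = '809'; y = 819; result = 819

819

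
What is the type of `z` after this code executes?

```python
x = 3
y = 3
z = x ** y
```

positive int ** positive int = int

int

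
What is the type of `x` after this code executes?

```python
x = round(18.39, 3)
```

round() with decimal places returns float

float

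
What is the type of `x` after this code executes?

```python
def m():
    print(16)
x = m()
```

Function without return returns None

NoneType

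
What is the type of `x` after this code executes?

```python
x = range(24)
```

range() returns a range object

range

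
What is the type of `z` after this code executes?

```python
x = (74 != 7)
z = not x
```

'not' returns bool

bool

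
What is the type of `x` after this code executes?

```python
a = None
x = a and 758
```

'and' returns first falsy value (None)

NoneType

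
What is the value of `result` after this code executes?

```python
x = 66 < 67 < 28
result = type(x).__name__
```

x is bool; result = 'bool'

'bool'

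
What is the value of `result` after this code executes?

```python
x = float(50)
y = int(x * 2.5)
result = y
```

x = 50.0; y = 125; result = 125

125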